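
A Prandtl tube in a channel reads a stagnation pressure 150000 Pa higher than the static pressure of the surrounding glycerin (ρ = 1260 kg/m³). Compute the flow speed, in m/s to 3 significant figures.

v = 15.4 m/s

The dynamic pressure equals the rise in static pressure at the stagnation point: ΔP = ½ρv².
v = √(2ΔP/ρ) = √(2·150000/1260) = 15.4 m/s.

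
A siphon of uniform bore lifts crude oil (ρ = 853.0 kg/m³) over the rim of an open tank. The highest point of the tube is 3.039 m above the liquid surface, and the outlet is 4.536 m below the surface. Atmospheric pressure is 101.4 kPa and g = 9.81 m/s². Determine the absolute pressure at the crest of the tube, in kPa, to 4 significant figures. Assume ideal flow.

From the surface to the outlet (both open to atmosphere, surface at rest): v = √(2g·h_out) = √(2·9.81·4.536) = 9.434 m/s.
With constant cross-section the crest speed equals v; applying Bernoulli from the surface up to the crest, P_top = P_atm − ½ρv² − ρg·h_top.
P_top = 101400 − ½·853.0·9.434² − 853.0·9.81·3.039 = 38010 Pa.

P_top ≈ 38.01 kPa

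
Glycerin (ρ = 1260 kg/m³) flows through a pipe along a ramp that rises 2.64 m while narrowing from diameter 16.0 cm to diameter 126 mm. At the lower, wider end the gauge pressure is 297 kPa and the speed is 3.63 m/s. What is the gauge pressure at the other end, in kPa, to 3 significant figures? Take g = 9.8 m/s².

P₂ ≈ 251 kPa

Continuity gives A₁v₁ = A₂v₂, so v₂ = (201 cm²)/(125 cm²) × 3.63 m/s = 5.85 m/s.
Bernoulli: P₁ + ½ρv₁² + ρg h₁ = P₂ + ½ρv₂² + ρg h₂, so P₂ = P₁ + ½ρ(v₁² − v₂²) − ρg(h₂ − h₁).
P₂ = 297000 + ½·1260·(3.63² − 5.85²) − 1260·9.8·(+2.64) = 297000 + (-13300) − (32600) = 251000 Pa.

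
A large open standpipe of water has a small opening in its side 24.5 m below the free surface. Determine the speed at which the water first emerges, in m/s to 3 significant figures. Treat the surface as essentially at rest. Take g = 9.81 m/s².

Torricelli's result v = √(2gh) gives v = √(2·9.81·24.5) = 21.9 m/s.

21.9 m/s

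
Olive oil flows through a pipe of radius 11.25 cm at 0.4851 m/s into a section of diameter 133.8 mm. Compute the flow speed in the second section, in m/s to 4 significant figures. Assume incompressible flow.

The volume flow rate is constant, so v₂ = (A₁/A₂)v₁ = (397.6/140.6)·0.4851 = 1.372 m/s.

v₂ = 1.372 m/s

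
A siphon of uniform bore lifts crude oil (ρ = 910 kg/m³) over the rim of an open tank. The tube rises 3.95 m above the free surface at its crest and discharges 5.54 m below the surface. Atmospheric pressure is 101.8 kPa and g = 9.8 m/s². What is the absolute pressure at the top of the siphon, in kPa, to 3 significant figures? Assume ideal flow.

Bernoulli surface→outlet gives ½v² = g·h_out, so v = √(2·9.8·5.54) = 10.4 m/s.
With constant cross-section the crest speed equals v; applying Bernoulli from the surface up to the crest, P_top = P_atm − ½ρv² − ρg·h_top.
P_top = 101800 − ½·910·10.4² − 910·9.8·3.95 = 17200 Pa.

P_top ≈ 17.2 kPa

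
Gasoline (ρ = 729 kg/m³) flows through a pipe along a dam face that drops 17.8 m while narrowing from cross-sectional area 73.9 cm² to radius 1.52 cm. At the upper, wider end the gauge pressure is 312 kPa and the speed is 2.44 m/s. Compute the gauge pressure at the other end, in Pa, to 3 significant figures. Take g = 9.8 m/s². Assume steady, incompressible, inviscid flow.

P₂ ≈ 216000 Pa

The volume flow rate is constant, so v₂ = (A₁/A₂)v₁ = (73.9/7.26)·2.44 = 24.8 m/s.
Energy conservation along the streamline gives P₂ = P₁ − ½ρ(v₂² − v₁²) − ρg(h₂ − h₁).
P₂ = 312000 + ½·729·(2.44² − 24.8²) − 729·9.8·(−17.8) = 312000 + (-223000) − (-127000) = 216000 Pa.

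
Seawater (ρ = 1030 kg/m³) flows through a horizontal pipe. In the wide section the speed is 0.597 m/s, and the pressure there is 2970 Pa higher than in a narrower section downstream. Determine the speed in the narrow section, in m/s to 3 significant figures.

v₂ ≈ 2.47 m/s

Horizontal Bernoulli: P₁ + ½ρv₁² = P₂ + ½ρv₂², so v₂² = v₁² + 2(P₁ − P₂)/ρ.
v₂ = √(0.597² + 2·2970/1030) = √(0.356 + 5.77) = 2.47 m/s.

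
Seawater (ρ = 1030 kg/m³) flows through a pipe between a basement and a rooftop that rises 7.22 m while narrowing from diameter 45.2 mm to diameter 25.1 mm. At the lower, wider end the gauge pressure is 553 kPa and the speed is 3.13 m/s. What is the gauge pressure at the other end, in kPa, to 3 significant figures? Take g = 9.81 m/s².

432 kPa

The volume flow rate is constant, so v₂ = (A₁/A₂)v₁ = (16.0/4.95)·3.13 = 10.2 m/s.
Energy conservation along the streamline gives P₂ = P₁ − ½ρ(v₂² − v₁²) − ρg(h₂ − h₁).
P₂ = 553000 + ½·1030·(3.13² − 10.2²) − 1030·9.81·(+7.22) = 553000 + (-48000) − (73000) = 432000 Pa.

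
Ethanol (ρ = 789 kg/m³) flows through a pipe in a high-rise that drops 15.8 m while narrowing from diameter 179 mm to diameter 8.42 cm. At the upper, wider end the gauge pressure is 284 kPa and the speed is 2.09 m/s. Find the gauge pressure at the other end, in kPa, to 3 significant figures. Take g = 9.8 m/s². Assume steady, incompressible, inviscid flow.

P₂ = 373 kPa

Continuity gives A₁v₁ = A₂v₂, so v₂ = (252 cm²)/(55.7 cm²) × 2.09 m/s = 9.45 m/s.
Energy conservation along the streamline gives P₂ = P₁ − ½ρ(v₂² − v₁²) − ρg(h₂ − h₁).
P₂ = 284000 + ½·789·(2.09² − 9.45²) − 789·9.8·(−15.8) = 284000 + (-33500) − (-122000) = 373000 Pa.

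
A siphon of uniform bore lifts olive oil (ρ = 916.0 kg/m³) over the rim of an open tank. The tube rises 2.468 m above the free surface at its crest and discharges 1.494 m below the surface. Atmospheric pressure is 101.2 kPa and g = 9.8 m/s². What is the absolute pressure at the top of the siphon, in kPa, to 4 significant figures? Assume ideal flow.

P_top = 65.63 kPa

Bernoulli surface→outlet gives ½v² = g·h_out, so v = √(2·9.8·1.494) = 5.411 m/s.
With constant cross-section the crest speed equals v; applying Bernoulli from the surface up to the crest, P_top = P_atm − ½ρv² − ρg·h_top.
P_top = 101200 − ½·916.0·5.411² − 916.0·9.8·2.468 = 65630 Pa.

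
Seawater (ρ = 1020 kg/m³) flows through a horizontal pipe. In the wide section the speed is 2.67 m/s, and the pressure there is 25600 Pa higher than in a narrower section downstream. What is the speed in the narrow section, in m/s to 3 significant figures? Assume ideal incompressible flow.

7.57 m/s

Along the level pipe P + ½ρv² is conserved, hence v₂² = v₁² + 2(P₁ − P₂)/ρ.
v₂ = √(2.67² + 2·25600/1020) = √(7.13 + 50.2) = 7.57 m/s.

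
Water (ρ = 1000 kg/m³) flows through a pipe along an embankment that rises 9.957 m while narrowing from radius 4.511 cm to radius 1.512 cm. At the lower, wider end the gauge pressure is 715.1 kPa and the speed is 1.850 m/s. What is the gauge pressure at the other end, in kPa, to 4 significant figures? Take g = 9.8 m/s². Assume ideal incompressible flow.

P₂ ≈ 483.7 kPa

The volume flow rate is constant, so v₂ = (A₁/A₂)v₁ = (63.93/7.182)·1.850 = 16.47 m/s.
Bernoulli: P₁ + ½ρv₁² + ρg h₁ = P₂ + ½ρv₂² + ρg h₂, so P₂ = P₁ + ½ρ(v₁² − v₂²) − ρg(h₂ − h₁).
P₂ = 715100 + ½·1000·(1.850² − 16.47²) − 1000·9.8·(+9.957) = 715100 + (-133900) − (97580) = 483700 Pa.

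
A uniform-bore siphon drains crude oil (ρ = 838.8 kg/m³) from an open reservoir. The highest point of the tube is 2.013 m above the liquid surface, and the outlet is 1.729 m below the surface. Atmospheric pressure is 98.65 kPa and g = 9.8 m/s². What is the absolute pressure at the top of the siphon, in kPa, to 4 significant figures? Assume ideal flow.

Bernoulli surface→outlet gives ½v² = g·h_out, so v = √(2·9.8·1.729) = 5.821 m/s.
With constant cross-section the crest speed equals v; applying Bernoulli from the surface up to the crest, P_top = P_atm − ½ρv² − ρg·h_top.
P_top = 98650 − ½·838.8·5.821² − 838.8·9.8·2.013 = 67890 Pa.

P_top ≈ 67.89 kPa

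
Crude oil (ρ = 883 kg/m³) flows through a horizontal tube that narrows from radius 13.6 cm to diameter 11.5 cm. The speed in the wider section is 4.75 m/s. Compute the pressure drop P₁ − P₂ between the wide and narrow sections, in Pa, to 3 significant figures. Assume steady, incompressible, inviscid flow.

Continuity gives A₁v₁ = A₂v₂, so v₂ = (581 cm²)/(104 cm²) × 4.75 m/s = 26.6 m/s.
The pipe is horizontal, so Bernoulli reduces to P₁ + ½ρv₁² = P₂ + ½ρv₂².
P₁ − P₂ = ½·883·(26.6² − 4.75²) = ½·883·684 = 302000 Pa.

ΔP = 302000 Pa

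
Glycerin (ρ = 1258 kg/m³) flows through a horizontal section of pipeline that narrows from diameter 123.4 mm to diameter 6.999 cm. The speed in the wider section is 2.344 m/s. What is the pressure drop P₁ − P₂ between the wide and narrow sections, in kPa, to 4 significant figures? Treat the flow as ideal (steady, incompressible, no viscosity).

Continuity gives A₁v₁ = A₂v₂, so v₂ = (119.6 cm²)/(38.47 cm²) × 2.344 m/s = 7.286 m/s.
The pipe is horizontal, so Bernoulli reduces to P₁ + ½ρv₁² = P₂ + ½ρv₂².
P₁ − P₂ = ½·1258·(7.286² − 2.344²) = ½·1258·47.60 = 29940 Pa.

ΔP = 29.94 kPa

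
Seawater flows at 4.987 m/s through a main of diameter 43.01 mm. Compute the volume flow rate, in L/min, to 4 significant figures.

Q = 434.7 L/min

Q = A·v = 0.001453 m² × 4.987 m/s = 0.007245 m³/s.
Converting: 0.007245 m³/s × 60000 = 434.7 L/min.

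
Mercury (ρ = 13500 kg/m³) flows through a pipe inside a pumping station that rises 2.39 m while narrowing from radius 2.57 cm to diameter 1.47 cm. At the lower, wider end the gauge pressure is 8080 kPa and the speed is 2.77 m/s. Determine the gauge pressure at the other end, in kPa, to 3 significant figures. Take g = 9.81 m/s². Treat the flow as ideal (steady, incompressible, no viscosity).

P₂ ≈ 73.4 kPa

The volume flow rate is constant, so v₂ = (A₁/A₂)v₁ = (20.7/1.70)·2.77 = 33.9 m/s.
Applying Bernoulli between the two ends and solving for P₂: P₂ = P₁ + ½ρ(v₁² − v₂²) − ρgΔh.
P₂ = 8080000 + ½·13500·(2.77² − 33.9²) − 13500·9.81·(+2.39) = 8080000 + (-7690000) − (317000) = 73400 Pa.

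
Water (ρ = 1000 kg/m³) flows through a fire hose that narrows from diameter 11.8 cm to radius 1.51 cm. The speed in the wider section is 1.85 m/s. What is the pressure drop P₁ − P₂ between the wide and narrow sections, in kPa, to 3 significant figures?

The volume flow rate is constant, so v₂ = (A₁/A₂)v₁ = (109/7.16)·1.85 = 28.2 m/s.
The pipe is horizontal, so Bernoulli reduces to P₁ + ½ρv₁² = P₂ + ½ρv₂².
P₁ − P₂ = ½·1000·(28.2² − 1.85²) = ½·1000·794 = 397000 Pa.

ΔP = 397 kPa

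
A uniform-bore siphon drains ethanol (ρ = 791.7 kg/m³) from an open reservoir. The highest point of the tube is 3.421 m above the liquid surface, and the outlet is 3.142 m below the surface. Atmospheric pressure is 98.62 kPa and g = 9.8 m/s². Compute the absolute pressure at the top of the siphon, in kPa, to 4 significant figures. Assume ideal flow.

Bernoulli surface→outlet gives ½v² = g·h_out, so v = √(2·9.8·3.142) = 7.847 m/s.
The bore is uniform, so the speed at the crest is the same v. Bernoulli surface→crest: P_atm = P_top + ½ρv² + ρg·h_top.
P_top = 98620 − ½·791.7·7.847² − 791.7·9.8·3.421 = 47700 Pa.

47.70 kPa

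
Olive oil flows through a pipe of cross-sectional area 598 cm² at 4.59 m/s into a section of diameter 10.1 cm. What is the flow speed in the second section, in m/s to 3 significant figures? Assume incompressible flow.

v₂ ≈ 34.3 m/s

By continuity, v₂ = v₁·A₁/A₂ = 4.59·(598/80.1) = 34.3 m/s.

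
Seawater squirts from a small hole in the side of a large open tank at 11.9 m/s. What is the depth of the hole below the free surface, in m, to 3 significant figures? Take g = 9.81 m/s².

Torricelli: v = √(2gh), so h = v²/(2g).
h = 11.9²/(2·9.81) = 142/19.62 = 7.22 m.

7.22 m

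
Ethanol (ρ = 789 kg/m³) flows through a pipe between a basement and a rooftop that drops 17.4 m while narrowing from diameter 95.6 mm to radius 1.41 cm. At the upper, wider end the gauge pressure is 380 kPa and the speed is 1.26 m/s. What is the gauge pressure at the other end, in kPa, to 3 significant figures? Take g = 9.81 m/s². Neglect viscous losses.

By continuity, v₂ = v₁·A₁/A₂ = 1.26·(71.8/6.25) = 14.5 m/s.
Energy conservation along the streamline gives P₂ = P₁ − ½ρ(v₂² − v₁²) − ρg(h₂ − h₁).
P₂ = 380000 + ½·789·(1.26² − 14.5²) − 789·9.81·(−17.4) = 380000 + (-82100) − (-135000) = 433000 Pa.

P₂ ≈ 433 kPa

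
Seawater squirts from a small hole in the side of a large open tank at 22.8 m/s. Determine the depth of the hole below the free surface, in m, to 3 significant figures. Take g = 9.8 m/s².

h ≈ 26.5 m

Inverting v = √(2gh) gives h = v² / 2g.
h = 22.8²/(2·9.8) = 520/19.60 = 26.5 m.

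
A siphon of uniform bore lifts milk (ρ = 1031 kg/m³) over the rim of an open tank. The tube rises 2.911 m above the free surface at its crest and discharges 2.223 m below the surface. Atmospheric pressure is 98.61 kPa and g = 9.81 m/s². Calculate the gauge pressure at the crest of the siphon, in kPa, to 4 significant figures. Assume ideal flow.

P_gauge ≈ -51.93 kPa

The outlet speed comes from Torricelli: v = √(2g·2.223) = 6.604 m/s.
Continuity keeps v the same throughout the tube; from surface to crest, P_atm + 0 = P_top + ½ρv² + ρg·h_top.
P_top = 98610 − ½·1031·6.604² − 1031·9.81·2.911 = 46680 Pa. So P_gauge = P_top − P_atm = -51930 Pa.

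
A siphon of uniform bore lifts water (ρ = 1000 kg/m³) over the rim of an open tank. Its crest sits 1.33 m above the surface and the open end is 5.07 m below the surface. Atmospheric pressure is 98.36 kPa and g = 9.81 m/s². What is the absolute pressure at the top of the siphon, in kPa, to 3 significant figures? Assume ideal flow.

P_top ≈ 35.6 kPa

From the surface to the outlet (both open to atmosphere, surface at rest): v = √(2g·h_out) = √(2·9.81·5.07) = 9.97 m/s.
Continuity keeps v the same throughout the tube; from surface to crest, P_atm + 0 = P_top + ½ρv² + ρg·h_top.
P_top = 98360 − ½·1000·9.97² − 1000·9.81·1.33 = 35600 Pa.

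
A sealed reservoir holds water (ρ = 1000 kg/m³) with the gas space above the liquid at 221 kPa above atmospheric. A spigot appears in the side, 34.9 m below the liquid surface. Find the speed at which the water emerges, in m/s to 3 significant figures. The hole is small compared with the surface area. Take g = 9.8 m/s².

33.6 m/s

Take point 1 at the surface (v₁ ≈ 0) and point 2 at the hole (at atmospheric pressure). Bernoulli: P₁ + ρg h = P_atm + ½ρv₂².
With P₁ − P_atm = 221000 Pa, v₂ = √(2gh + 2ΔP/ρ) = √(2·9.8·34.9 + 2·221000/1000) = 33.6 m/s.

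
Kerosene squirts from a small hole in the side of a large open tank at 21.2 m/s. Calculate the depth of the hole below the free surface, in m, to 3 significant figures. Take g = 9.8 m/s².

Inverting v = √(2gh) gives h = v² / 2g.
h = 21.2²/(2·9.8) = 449/19.60 = 22.9 m.

h ≈ 22.9 m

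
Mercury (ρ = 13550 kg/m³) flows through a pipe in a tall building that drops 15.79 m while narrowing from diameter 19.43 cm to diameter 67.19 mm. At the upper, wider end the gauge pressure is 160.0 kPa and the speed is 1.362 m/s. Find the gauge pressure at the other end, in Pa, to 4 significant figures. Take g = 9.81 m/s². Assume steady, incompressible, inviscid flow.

P₂ = 1393000 Pa

Continuity gives A₁v₁ = A₂v₂, so v₂ = (296.5 cm²)/(35.46 cm²) × 1.362 m/s = 11.39 m/s.
Bernoulli: P₁ + ½ρv₁² + ρg h₁ = P₂ + ½ρv₂² + ρg h₂, so P₂ = P₁ + ½ρ(v₁² − v₂²) − ρg(h₂ − h₁).
P₂ = 160000 + ½·13550·(1.362² − 11.39²) − 13550·9.81·(−15.79) = 160000 + (-866300) − (-2099000) = 1393000 Pa.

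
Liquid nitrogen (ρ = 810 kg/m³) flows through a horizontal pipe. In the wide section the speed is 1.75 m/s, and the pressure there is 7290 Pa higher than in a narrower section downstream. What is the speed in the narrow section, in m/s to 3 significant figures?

v₂ ≈ 4.59 m/s

Along the level pipe P + ½ρv² is conserved, hence v₂² = v₁² + 2(P₁ − P₂)/ρ.
v₂ = √(1.75² + 2·7290/810) = √(3.06 + 18.0) = 4.59 m/s.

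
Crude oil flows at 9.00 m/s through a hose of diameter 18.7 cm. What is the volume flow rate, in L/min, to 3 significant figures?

Q = A·v = 0.0275 m² × 9.00 m/s = 0.247 m³/s.
Converting: 0.247 m³/s × 60000 = 14800 L/min.

14800 L/min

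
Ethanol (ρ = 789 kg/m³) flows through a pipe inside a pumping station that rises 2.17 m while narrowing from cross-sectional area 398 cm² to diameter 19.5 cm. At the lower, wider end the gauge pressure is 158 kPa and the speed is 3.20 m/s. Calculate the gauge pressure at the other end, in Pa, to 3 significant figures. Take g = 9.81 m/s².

138000 Pa

Mass conservation (A₁v₁ = A₂v₂) gives v₂ = 3.20 × 398/299 = 4.26 m/s.
Bernoulli: P₁ + ½ρv₁² + ρg h₁ = P₂ + ½ρv₂² + ρg h₂, so P₂ = P₁ + ½ρ(v₁² − v₂²) − ρg(h₂ − h₁).
P₂ = 158000 + ½·789·(3.20² − 4.26²) − 789·9.81·(+2.17) = 158000 + (-3130) − (16800) = 138000 Pa.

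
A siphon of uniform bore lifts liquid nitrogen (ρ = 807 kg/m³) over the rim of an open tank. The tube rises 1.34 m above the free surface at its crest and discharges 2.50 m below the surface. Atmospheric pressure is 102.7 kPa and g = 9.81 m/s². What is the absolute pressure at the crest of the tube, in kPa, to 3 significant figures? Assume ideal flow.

From the surface to the outlet (both open to atmosphere, surface at rest): v = √(2g·h_out) = √(2·9.81·2.50) = 7.00 m/s.
With constant cross-section the crest speed equals v; applying Bernoulli from the surface up to the crest, P_top = P_atm − ½ρv² − ρg·h_top.
P_top = 102700 − ½·807·7.00² − 807·9.81·1.34 = 72300 Pa.

P_top = 72.3 kPa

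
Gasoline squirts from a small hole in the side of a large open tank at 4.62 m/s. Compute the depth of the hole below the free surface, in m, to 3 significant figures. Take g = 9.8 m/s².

Torricelli: v = √(2gh), so h = v²/(2g).
h = 4.62²/(2·9.8) = 21.3/19.60 = 1.09 m.

1.09 m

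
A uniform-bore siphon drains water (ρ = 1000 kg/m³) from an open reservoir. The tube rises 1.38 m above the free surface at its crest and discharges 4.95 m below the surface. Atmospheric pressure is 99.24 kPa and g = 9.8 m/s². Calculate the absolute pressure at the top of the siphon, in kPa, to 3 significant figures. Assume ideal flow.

P_top ≈ 37.2 kPa

From the surface to the outlet (both open to atmosphere, surface at rest): v = √(2g·h_out) = √(2·9.8·4.95) = 9.85 m/s.
With constant cross-section the crest speed equals v; applying Bernoulli from the surface up to the crest, P_top = P_atm − ½ρv² − ρg·h_top.
P_top = 99240 − ½·1000·9.85² − 1000·9.8·1.38 = 37200 Pa.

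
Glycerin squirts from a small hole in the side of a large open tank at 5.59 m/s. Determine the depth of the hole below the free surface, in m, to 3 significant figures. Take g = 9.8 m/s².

h ≈ 1.59 m

For a small hole in a large open tank, ½v² = gh, giving h = v²/(2g).
h = 5.59²/(2·9.8) = 31.2/19.60 = 1.59 m.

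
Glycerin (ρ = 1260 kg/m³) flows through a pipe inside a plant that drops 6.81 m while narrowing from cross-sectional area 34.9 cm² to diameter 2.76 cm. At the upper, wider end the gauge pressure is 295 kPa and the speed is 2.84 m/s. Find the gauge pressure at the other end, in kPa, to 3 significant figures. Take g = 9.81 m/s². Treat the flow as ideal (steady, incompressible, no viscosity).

Mass conservation (A₁v₁ = A₂v₂) gives v₂ = 2.84 × 34.9/5.98 = 16.6 m/s.
Bernoulli: P₁ + ½ρv₁² + ρg h₁ = P₂ + ½ρv₂² + ρg h₂, so P₂ = P₁ + ½ρ(v₁² − v₂²) − ρg(h₂ − h₁).
P₂ = 295000 + ½·1260·(2.84² − 16.6²) − 1260·9.81·(−6.81) = 295000 + (-168000) − (-84200) = 211000 Pa.

211 kPa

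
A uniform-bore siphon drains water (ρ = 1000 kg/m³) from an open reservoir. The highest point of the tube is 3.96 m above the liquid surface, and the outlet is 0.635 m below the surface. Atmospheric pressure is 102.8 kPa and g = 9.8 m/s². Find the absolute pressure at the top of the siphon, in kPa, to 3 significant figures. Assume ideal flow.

The outlet speed comes from Torricelli: v = √(2g·0.635) = 3.53 m/s.
The bore is uniform, so the speed at the crest is the same v. Bernoulli surface→crest: P_atm = P_top + ½ρv² + ρg·h_top.
P_top = 102800 − ½·1000·3.53² − 1000·9.8·3.96 = 57800 Pa.

57.8 kPa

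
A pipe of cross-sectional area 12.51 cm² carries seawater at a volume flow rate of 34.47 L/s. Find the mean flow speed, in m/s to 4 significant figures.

v ≈ 27.55 m/s

Q = 34.47 L/s = 0.03447 m³/s.
v = Q/A = 0.03447 / 0.001251 = 27.55 m/s.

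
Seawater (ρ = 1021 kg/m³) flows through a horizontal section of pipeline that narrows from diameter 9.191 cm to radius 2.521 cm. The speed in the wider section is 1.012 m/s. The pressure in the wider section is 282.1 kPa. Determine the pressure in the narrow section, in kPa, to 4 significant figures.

P₂ ≈ 276.8 kPa

Continuity gives A₁v₁ = A₂v₂, so v₂ = (66.35 cm²)/(19.97 cm²) × 1.012 m/s = 3.363 m/s.
Bernoulli (h₁ = h₂): P₁ − P₂ = ½ρ(v₂² − v₁²).
P₂ = P₁ − ½ρ(v₂² − v₁²) = 282100 − ½·1021·(3.363² − 1.012²) = 282100 − 5250 = 276800 Pa.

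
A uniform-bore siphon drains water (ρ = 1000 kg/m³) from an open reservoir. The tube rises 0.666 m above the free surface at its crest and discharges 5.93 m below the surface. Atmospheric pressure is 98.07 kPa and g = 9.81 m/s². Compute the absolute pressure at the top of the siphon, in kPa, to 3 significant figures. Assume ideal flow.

The outlet speed comes from Torricelli: v = √(2g·5.93) = 10.8 m/s.
The bore is uniform, so the speed at the crest is the same v. Bernoulli surface→crest: P_atm = P_top + ½ρv² + ρg·h_top.
P_top = 98070 − ½·1000·10.8² − 1000·9.81·0.666 = 33400 Pa.

P_top ≈ 33.4 kPa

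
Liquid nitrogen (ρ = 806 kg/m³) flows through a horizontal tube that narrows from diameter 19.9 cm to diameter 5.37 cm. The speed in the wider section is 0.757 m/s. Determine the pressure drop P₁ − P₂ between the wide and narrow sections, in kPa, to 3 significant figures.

43.3 kPa

The volume flow rate is constant, so v₂ = (A₁/A₂)v₁ = (311/22.6)·0.757 = 10.4 m/s.
Bernoulli (h₁ = h₂): P₁ − P₂ = ½ρ(v₂² − v₁²).
P₁ − P₂ = ½·806·(10.4² − 0.757²) = ½·806·107 = 43300 Pa.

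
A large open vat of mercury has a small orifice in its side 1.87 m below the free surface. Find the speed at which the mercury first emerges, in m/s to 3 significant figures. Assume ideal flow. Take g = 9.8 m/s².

6.05 m/s

Torricelli's result v = √(2gh) gives v = √(2·9.8·1.87) = 6.05 m/s.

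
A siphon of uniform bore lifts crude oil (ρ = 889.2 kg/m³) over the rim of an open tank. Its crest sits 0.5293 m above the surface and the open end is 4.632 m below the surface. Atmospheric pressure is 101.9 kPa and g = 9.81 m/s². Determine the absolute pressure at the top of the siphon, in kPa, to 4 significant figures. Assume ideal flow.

The outlet speed comes from Torricelli: v = √(2g·4.632) = 9.533 m/s.
Continuity keeps v the same throughout the tube; from surface to crest, P_atm + 0 = P_top + ½ρv² + ρg·h_top.
P_top = 101900 − ½·889.2·9.533² − 889.2·9.81·0.5293 = 56880 Pa.

P_top ≈ 56.88 kPa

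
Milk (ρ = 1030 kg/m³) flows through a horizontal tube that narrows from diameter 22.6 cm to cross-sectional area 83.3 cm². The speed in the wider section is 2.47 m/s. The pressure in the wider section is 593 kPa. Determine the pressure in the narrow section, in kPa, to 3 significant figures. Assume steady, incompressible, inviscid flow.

By continuity, v₂ = v₁·A₁/A₂ = 2.47·(401/83.3) = 11.9 m/s.
Bernoulli (h₁ = h₂): P₁ − P₂ = ½ρ(v₂² − v₁²).
P₂ = P₁ − ½ρ(v₂² − v₁²) = 593000 − ½·1030·(11.9² − 2.47²) = 593000 − 69700 = 523000 Pa.

523 kPa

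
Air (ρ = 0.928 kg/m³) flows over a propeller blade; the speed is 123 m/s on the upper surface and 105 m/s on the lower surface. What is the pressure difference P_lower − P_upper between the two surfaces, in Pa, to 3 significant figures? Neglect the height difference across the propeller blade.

ΔP = 1900 Pa

With negligible Δh, P + ½ρv² is constant, so P_low − P_up = ½ρ(v_up² − v_low²).
ΔP = ½·0.928·(123² − 105²) = 1900 Pa.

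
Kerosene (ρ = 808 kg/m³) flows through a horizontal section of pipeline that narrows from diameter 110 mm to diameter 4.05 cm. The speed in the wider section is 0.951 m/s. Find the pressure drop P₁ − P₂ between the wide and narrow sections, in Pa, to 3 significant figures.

ΔP ≈ 19500 Pa

Continuity gives A₁v₁ = A₂v₂, so v₂ = (95.0 cm²)/(12.9 cm²) × 0.951 m/s = 7.02 m/s.
Along the horizontal streamline, P + ½ρv² is constant.
P₁ − P₂ = ½·808·(7.02² − 0.951²) = ½·808·48.3 = 19500 Pa.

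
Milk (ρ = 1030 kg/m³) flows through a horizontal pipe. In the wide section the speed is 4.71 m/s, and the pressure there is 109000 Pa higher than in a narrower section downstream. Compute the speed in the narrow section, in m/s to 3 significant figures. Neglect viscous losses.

With h₁ = h₂, rearranging Bernoulli gives v₂ = √(v₁² + 2ΔP/ρ).
v₂ = √(4.71² + 2·109000/1030) = √(22.2 + 212) = 15.3 m/s.

15.3 m/s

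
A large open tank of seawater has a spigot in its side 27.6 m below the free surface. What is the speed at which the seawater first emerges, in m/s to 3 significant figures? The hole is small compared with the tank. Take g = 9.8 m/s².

23.3 m/s

With the surface at rest and both surface and jet at atmospheric pressure, Bernoulli gives ρg h = ½ρv², so v = √(2gh) = √(2·9.8·27.6) = 23.3 m/s.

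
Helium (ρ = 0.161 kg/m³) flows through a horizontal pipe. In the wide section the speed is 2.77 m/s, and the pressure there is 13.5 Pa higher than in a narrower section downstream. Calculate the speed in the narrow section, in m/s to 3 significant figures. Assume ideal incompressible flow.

v₂ = 13.2 m/s

Horizontal Bernoulli: P₁ + ½ρv₁² = P₂ + ½ρv₂², so v₂² = v₁² + 2(P₁ − P₂)/ρ.
v₂ = √(2.77² + 2·13.5/0.161) = √(7.67 + 168) = 13.2 m/s.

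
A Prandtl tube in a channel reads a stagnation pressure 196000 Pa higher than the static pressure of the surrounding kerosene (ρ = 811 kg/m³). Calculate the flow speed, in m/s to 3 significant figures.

22.0 m/s

The dynamic pressure equals the rise in static pressure at the stagnation point: ΔP = ½ρv².
v = √(2ΔP/ρ) = √(2·196000/811) = 22.0 m/s.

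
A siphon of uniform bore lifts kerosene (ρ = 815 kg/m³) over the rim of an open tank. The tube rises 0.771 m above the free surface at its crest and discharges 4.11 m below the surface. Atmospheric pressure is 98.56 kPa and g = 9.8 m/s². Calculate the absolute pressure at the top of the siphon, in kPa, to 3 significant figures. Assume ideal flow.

From the surface to the outlet (both open to atmosphere, surface at rest): v = √(2g·h_out) = √(2·9.8·4.11) = 8.98 m/s.
Continuity keeps v the same throughout the tube; from surface to crest, P_atm + 0 = P_top + ½ρv² + ρg·h_top.
P_top = 98560 − ½·815·8.98² − 815·9.8·0.771 = 59600 Pa.

P_top ≈ 59.6 kPa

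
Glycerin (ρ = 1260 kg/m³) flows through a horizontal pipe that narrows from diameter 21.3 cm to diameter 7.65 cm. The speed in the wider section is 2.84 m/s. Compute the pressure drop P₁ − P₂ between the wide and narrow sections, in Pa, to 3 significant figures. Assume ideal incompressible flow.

ΔP = 300000 Pa

By continuity, v₂ = v₁·A₁/A₂ = 2.84·(356/46.0) = 22.0 m/s.
Along the horizontal streamline, P + ½ρv² is constant.
P₁ − P₂ = ½·1260·(22.0² − 2.84²) = ½·1260·477 = 300000 Pa.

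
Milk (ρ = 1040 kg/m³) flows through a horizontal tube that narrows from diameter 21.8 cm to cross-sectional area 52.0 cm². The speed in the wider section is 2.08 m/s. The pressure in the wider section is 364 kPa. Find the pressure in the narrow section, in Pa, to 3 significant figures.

250000 Pa

Mass conservation (A₁v₁ = A₂v₂) gives v₂ = 2.08 × 373/52.0 = 14.9 m/s.
Bernoulli (h₁ = h₂): P₁ − P₂ = ½ρ(v₂² − v₁²).
P₂ = P₁ − ½ρ(v₂² − v₁²) = 364000 − ½·1040·(14.9² − 2.08²) = 364000 − 114000 = 250000 Pa.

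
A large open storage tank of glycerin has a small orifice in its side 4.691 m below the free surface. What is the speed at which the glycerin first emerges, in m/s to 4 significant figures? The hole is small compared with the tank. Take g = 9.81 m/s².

With the surface at rest and both surface and jet at atmospheric pressure, Bernoulli gives ρg h = ½ρv², so v = √(2gh) = √(2·9.81·4.691) = 9.594 m/s.

v ≈ 9.594 m/s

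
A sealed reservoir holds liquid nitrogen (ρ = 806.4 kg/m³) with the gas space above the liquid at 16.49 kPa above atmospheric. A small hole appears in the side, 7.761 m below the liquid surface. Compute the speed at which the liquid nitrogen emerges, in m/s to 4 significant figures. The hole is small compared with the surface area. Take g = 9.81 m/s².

Take point 1 at the surface (v₁ ≈ 0) and point 2 at the hole (at atmospheric pressure). Bernoulli: P₁ + ρg h = P_atm + ½ρv₂².
With P₁ − P_atm = 16490 Pa, v₂ = √(2gh + 2ΔP/ρ) = √(2·9.81·7.761 + 2·16490/806.4) = 13.90 m/s.

v = 13.90 m/s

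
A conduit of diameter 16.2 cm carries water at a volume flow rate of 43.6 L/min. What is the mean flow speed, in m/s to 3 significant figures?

Q = 43.6 L/min = 0.000727 m³/s.
v = Q/A = 0.000727 / 0.0206 = 0.0353 m/s.

v ≈ 0.0353 m/s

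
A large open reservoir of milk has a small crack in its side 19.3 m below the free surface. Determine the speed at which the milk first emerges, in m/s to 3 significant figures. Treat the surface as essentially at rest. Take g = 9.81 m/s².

Bernoulli from surface to hole (P equal, v_surface ≈ 0): v = √(2gh) = √(2×9.81×19.3) = 19.5 m/s.

v = 19.5 m/s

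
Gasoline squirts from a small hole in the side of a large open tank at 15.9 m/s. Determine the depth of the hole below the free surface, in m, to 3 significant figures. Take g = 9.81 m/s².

12.9 m

Inverting v = √(2gh) gives h = v² / 2g.
h = 15.9²/(2·9.81) = 253/19.62 = 12.9 m.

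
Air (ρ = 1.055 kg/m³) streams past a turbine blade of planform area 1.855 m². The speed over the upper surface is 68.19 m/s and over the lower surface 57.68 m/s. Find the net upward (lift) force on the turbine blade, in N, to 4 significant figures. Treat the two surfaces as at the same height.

F ≈ 1294 N

With equal heights on the two surfaces, Bernoulli gives P_lower − P_upper = ½ρ(v_upper² − v_lower²).
ΔP = ½·1.055·(68.19² − 57.68²) = 697.8 Pa.
Lift = ΔP · A = 697.8 × 1.855 = 1294 N.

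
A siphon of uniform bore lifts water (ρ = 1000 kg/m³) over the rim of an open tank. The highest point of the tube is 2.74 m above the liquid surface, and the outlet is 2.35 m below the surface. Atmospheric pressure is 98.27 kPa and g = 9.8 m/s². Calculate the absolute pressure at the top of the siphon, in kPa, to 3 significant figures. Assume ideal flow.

P_top ≈ 48.4 kPa

From the surface to the outlet (both open to atmosphere, surface at rest): v = √(2g·h_out) = √(2·9.8·2.35) = 6.79 m/s.
The bore is uniform, so the speed at the crest is the same v. Bernoulli surface→crest: P_atm = P_top + ½ρv² + ρg·h_top.
P_top = 98270 − ½·1000·6.79² − 1000·9.8·2.74 = 48400 Pa.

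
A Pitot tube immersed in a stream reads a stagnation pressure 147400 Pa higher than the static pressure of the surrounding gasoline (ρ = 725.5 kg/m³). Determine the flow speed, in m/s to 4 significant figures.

Bernoulli between the free stream and the stagnation point: ½ρv² = P_stag − P_static.
v = √(2ΔP/ρ) = √(2·147400/725.5) = 20.16 m/s.

20.16 m/s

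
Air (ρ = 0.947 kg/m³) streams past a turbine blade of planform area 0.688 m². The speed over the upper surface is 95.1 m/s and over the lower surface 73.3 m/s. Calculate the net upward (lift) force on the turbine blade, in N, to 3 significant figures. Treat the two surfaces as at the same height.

F ≈ 1200 N

With equal heights on the two surfaces, Bernoulli gives P_lower − P_upper = ½ρ(v_upper² − v_lower²).
ΔP = ½·0.947·(95.1² − 73.3²) = 1740 Pa.
Lift = ΔP · A = 1740 × 0.688 = 1200 N.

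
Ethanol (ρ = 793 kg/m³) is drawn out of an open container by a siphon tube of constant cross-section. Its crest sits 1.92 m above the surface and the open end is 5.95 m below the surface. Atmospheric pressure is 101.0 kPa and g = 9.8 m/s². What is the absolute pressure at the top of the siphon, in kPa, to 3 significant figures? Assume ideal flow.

P_top ≈ 39.8 kPa

From the surface to the outlet (both open to atmosphere, surface at rest): v = √(2g·h_out) = √(2·9.8·5.95) = 10.8 m/s.
The bore is uniform, so the speed at the crest is the same v. Bernoulli surface→crest: P_atm = P_top + ½ρv² + ρg·h_top.
P_top = 101000 − ½·793·10.8² − 793·9.8·1.92 = 39800 Pa.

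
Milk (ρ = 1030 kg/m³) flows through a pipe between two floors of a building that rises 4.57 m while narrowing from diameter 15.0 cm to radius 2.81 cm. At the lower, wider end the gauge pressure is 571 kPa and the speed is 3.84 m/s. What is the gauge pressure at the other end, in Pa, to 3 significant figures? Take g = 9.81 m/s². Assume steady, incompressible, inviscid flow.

Continuity gives A₁v₁ = A₂v₂, so v₂ = (177 cm²)/(24.8 cm²) × 3.84 m/s = 27.4 m/s.
Applying Bernoulli between the two ends and solving for P₂: P₂ = P₁ + ½ρ(v₁² − v₂²) − ρgΔh.
P₂ = 571000 + ½·1030·(3.84² − 27.4²) − 1030·9.81·(+4.57) = 571000 + (-378000) − (46200) = 147000 Pa.

P₂ ≈ 147000 Pa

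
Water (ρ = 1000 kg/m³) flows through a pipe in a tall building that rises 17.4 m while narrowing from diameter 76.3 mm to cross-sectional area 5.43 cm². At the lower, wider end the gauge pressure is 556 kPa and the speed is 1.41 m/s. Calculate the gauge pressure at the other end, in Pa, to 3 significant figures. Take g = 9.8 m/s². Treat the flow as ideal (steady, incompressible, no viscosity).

The volume flow rate is constant, so v₂ = (A₁/A₂)v₁ = (45.7/5.43)·1.41 = 11.9 m/s.
Applying Bernoulli between the two ends and solving for P₂: P₂ = P₁ + ½ρ(v₁² − v₂²) − ρgΔh.
P₂ = 556000 + ½·1000·(1.41² − 11.9²) − 1000·9.8·(+17.4) = 556000 + (-69500) − (171000) = 316000 Pa.

316000 Pa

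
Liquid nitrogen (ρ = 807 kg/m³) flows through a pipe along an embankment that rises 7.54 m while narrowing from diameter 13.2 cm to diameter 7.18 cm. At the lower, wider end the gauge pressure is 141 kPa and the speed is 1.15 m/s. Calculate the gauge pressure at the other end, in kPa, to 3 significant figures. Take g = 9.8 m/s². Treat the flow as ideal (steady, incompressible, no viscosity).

P₂ ≈ 75.8 kPa

Continuity gives A₁v₁ = A₂v₂, so v₂ = (137 cm²)/(40.5 cm²) × 1.15 m/s = 3.89 m/s.
Energy conservation along the streamline gives P₂ = P₁ − ½ρ(v₂² − v₁²) − ρg(h₂ − h₁).
P₂ = 141000 + ½·807·(1.15² − 3.89²) − 807·9.8·(+7.54) = 141000 + (-5560) − (59600) = 75800 Pa.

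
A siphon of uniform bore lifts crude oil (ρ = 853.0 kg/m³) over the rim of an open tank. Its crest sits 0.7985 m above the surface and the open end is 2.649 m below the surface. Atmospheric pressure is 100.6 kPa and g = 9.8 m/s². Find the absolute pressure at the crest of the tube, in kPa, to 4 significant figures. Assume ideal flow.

P_top ≈ 71.78 kPa

The outlet speed comes from Torricelli: v = √(2g·2.649) = 7.206 m/s.
With constant cross-section the crest speed equals v; applying Bernoulli from the surface up to the crest, P_top = P_atm − ½ρv² − ρg·h_top.
P_top = 100600 − ½·853.0·7.206² − 853.0·9.8·0.7985 = 71780 Pa.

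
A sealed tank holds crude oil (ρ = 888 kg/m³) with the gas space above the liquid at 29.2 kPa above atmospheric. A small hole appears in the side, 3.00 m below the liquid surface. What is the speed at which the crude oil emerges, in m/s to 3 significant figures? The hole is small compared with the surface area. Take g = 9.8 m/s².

11.2 m/s

Take point 1 at the surface (v₁ ≈ 0) and point 2 at the hole (at atmospheric pressure). Bernoulli: P₁ + ρg h = P_atm + ½ρv₂².
With P₁ − P_atm = 29200 Pa, v₂ = √(2gh + 2ΔP/ρ) = √(2·9.8·3.00 + 2·29200/888) = 11.2 m/s.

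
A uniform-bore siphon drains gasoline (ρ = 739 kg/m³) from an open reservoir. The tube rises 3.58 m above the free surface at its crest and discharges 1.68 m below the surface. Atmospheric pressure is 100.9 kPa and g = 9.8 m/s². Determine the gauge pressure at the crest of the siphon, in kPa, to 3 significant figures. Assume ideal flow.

P_gauge ≈ -38.1 kPa

From the surface to the outlet (both open to atmosphere, surface at rest): v = √(2g·h_out) = √(2·9.8·1.68) = 5.74 m/s.
With constant cross-section the crest speed equals v; applying Bernoulli from the surface up to the crest, P_top = P_atm − ½ρv² − ρg·h_top.
P_top = 100900 − ½·739·5.74² − 739·9.8·3.58 = 62800 Pa. So P_gauge = P_top − P_atm = -38100 Pa.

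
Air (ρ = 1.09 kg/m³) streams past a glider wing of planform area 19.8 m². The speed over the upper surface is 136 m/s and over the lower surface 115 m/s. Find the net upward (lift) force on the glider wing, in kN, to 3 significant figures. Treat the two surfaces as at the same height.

The faster flow above has the lower pressure; Bernoulli (same height) gives ΔP = ½ρ(v_up² − v_low²).
ΔP = ½·1.09·(136² − 115²) = 2870 Pa.
Lift = ΔP · A = 2870 × 19.8 = 56900 N.

56.9 kN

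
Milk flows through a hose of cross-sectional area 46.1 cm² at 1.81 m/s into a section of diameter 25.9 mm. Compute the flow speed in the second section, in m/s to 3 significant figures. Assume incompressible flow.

Continuity gives A₁v₁ = A₂v₂, so v₂ = (46.1 cm²)/(5.27 cm²) × 1.81 m/s = 15.8 m/s.

v₂ = 15.8 m/s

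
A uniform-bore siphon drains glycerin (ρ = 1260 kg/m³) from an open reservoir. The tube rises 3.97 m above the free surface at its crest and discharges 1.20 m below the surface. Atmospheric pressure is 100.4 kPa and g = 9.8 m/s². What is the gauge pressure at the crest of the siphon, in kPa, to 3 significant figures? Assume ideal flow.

P_gauge = -63.8 kPa

From the surface to the outlet (both open to atmosphere, surface at rest): v = √(2g·h_out) = √(2·9.8·1.20) = 4.85 m/s.
The bore is uniform, so the speed at the crest is the same v. Bernoulli surface→crest: P_atm = P_top + ½ρv² + ρg·h_top.
P_top = 100400 − ½·1260·4.85² − 1260·9.8·3.97 = 36600 Pa. So P_gauge = P_top − P_atm = -63800 Pa.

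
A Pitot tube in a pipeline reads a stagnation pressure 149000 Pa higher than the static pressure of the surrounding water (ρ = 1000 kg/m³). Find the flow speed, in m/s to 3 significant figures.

v ≈ 17.3 m/s

Bernoulli between the free stream and the stagnation point: ½ρv² = P_stag − P_static.
v = √(2ΔP/ρ) = √(2·149000/1000) = 17.3 m/s.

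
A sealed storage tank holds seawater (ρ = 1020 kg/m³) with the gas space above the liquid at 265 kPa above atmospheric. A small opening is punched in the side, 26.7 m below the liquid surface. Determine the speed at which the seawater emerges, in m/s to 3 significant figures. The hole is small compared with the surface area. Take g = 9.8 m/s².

v ≈ 32.3 m/s

Take point 1 at the surface (v₁ ≈ 0) and point 2 at the hole (at atmospheric pressure). Bernoulli: P₁ + ρg h = P_atm + ½ρv₂².
With P₁ − P_atm = 265000 Pa, v₂ = √(2gh + 2ΔP/ρ) = √(2·9.8·26.7 + 2·265000/1020) = 32.3 m/s.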